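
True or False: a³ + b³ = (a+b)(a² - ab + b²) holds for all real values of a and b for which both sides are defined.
Claim: a³ + b³ = (a+b)(a² - ab + b²).
Reasoning: Expand the right side: (a+b)(a² - ab + b²) = a³ - a²b + ab² + a²b - ab² + b³ = a³ + b³ (the middle terms cancel in pairs).
So the two sides agree for all real values of a and b for which both sides are defined.

Conclusion: True.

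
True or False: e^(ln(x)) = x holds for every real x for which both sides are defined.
True.

Claim: e^(ln(x)) = x.
Reasoning: For x > 0, ln(x) is by definition the exponent p such that e^p = x. Raising e to that exponent therefore returns x: e^(ln x) = x.
So the two sides agree for every real x for which both sides are defined.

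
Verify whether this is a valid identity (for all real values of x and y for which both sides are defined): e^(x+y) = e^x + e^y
Claim: e^(x+y) = e^x + e^y.
Test a specific point where both sides are defined: x = 3/2, y = -2.
LHS = e^(x+y) ≈ 0.6065
RHS = e^x + e^y ≈ 4.6170
Since 0.6065 ≠ 4.6170, the equation fails at this point, so it cannot hold for all real values of x and y for which both sides are defined.
The correct rule is e^(x+y) = e^x · e^y (a product, not a sum).

Conclusion: No, this is NOT an identity.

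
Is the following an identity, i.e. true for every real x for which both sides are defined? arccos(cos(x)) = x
Claim: arccos(cos(x)) = x.
Test a specific point where both sides are defined: x = -π/6.
LHS = arccos(cos(x)) ≈ 0.5236
RHS = x ≈ -0.5236
Since 0.5236 ≠ -0.5236, the equation fails at this point, so it cannot hold for every real x for which both sides are defined.
arccos only returns values in [0, π], so arccos(cos(x)) = x holds only for x in that interval, not for all real x.

Conclusion: No, this is NOT an identity.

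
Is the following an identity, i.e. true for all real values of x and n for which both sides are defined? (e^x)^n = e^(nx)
Yes, this is an identity.

Claim: (e^x)^n = e^(nx).
Reasoning: e^x is a positive real number, and for a positive base B and real exponent n, B^n = e^(n·ln B). With B = e^x, ln B = x, so (e^x)^n = e^(n·x).
So the two sides agree for all real values of x and n for which both sides are defined.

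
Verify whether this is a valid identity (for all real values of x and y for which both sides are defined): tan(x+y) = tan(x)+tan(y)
No, this is NOT an identity.

Claim: tan(x+y) = tan(x)+tan(y).
Test a specific point where both sides are defined: x = -π/6, y = π/4.
LHS = tan(x+y) ≈ 0.2679
RHS = tan(x)+tan(y) ≈ 0.4226
Since 0.2679 ≠ 0.4226, the equation fails at this point, so it cannot hold for all real values of x and y for which both sides are defined.
The correct formula is tan(x+y) = (tan(x) + tan(y))/(1 - tan(x)tan(y)).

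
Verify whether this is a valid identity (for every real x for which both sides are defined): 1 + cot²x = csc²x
Yes, this is an identity.

Claim: 1 + cot²x = csc²x.
Reasoning: Start from sin²x + cos²x = 1 and divide every term by sin²x (allowed wherever cot x and csc x are defined): 1 + cot²x = 1/sin²x = csc²x.
So the two sides agree for every real x for which both sides are defined.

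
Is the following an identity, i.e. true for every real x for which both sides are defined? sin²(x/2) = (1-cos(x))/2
Yes, this is an identity.

Claim: sin²(x/2) = (1-cos(x))/2.
Reasoning: Use cos(2θ) = 1 - 2sin²θ with θ = x/2: cos(x) = 1 - 2sin²(x/2). Solving for sin²(x/2) gives (1 - cos(x))/2.
So the two sides agree for every real x for which both sides are defined.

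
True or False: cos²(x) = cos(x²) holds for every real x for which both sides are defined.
False.

Claim: cos²(x) = cos(x²).
Test a specific point where both sides are defined: x = -π/6.
LHS = cos²(x) ≈ 0.7500
RHS = cos(x²) ≈ 0.9627
Since 0.7500 ≠ 0.9627, the equation fails at this point, so it cannot hold for every real x for which both sides are defined.
cos²(x) means (cos x)², squaring the output; cos(x²) squares the input. These are different functions.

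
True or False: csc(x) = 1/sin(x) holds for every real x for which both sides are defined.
True.

Claim: csc(x) = 1/sin(x).
Reasoning: csc(x) is by definition the reciprocal of sin(x), wherever sin(x) ≠ 0.
So the two sides agree for every real x for which both sides are defined.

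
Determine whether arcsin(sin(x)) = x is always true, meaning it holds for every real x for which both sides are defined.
Claim: arcsin(sin(x)) = x.
Test a specific point where both sides are defined: x = π.
LHS = arcsin(sin(x)) ≈ 0.0000
RHS = x ≈ 3.1416
Since 0.0000 ≠ 3.1416, the equation fails at this point, so it cannot hold for every real x for which both sides are defined.
arcsin only returns values in [-π/2, π/2], so arcsin(sin(x)) = x holds only for x in that interval, not for all real x.

Conclusion: No, this is NOT an identity.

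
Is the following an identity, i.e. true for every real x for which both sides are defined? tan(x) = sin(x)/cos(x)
Claim: tan(x) = sin(x)/cos(x).
Reasoning: For an angle x whose terminal point on the unit circle is (cos x, sin x), tan(x) is defined as the ratio (second coordinate)/(first coordinate) = sin(x)/cos(x), wherever cos(x) ≠ 0.
So the two sides agree for every real x for which both sides are defined.

Conclusion: Yes, this is an identity.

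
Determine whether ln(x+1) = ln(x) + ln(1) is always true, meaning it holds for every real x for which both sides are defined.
Claim: ln(x+1) = ln(x) + ln(1).
Test a specific point where both sides are defined: x = 3/2.
LHS = ln(x+1) ≈ 0.9163
RHS = ln(x) + ln(1) ≈ 0.4055
Since 0.9163 ≠ 0.4055, the equation fails at this point, so it cannot hold for every real x for which both sides are defined.
ln(1) = 0, so the right side is just ln(x), which differs from ln(x+1).

Conclusion: No, this is NOT an identity.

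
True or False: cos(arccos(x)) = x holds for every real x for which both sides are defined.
Claim: cos(arccos(x)) = x.
Reasoning: For -1 ≤ x ≤ 1 (where arccos is defined), arccos(x) is by definition an angle whose cosine equals x. Taking the cosine of that angle returns x. (Note the other order, arccos(cos x) = x, is NOT an identity.)
So the two sides agree for every real x for which both sides are defined.

Conclusion: True.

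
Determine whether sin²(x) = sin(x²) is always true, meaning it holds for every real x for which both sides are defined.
No, this is NOT an identity.

Claim: sin²(x) = sin(x²).
Test a specific point where both sides are defined: x = π/3.
LHS = sin²(x) ≈ 0.7500
RHS = sin(x²) ≈ 0.8897
Since 0.7500 ≠ 0.8897, the equation fails at this point, so it cannot hold for every real x for which both sides are defined.
sin²(x) means (sin x)², squaring the output; sin(x²) squares the input. These are different functions.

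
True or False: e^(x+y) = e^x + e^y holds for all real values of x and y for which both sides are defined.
False.

Claim: e^(x+y) = e^x + e^y.
Test a specific point where both sides are defined: x = -1, y = -1.
LHS = e^(x+y) ≈ 0.1353
RHS = e^x + e^y ≈ 0.7358
Since 0.1353 ≠ 0.7358, the equation fails at this point, so it cannot hold for all real values of x and y for which both sides are defined.
The correct rule is e^(x+y) = e^x · e^y (a product, not a sum).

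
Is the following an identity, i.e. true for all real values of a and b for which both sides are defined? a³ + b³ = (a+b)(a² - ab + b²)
Claim: a³ + b³ = (a+b)(a² - ab + b²).
Reasoning: Expand the right side: (a+b)(a² - ab + b²) = a³ - a²b + ab² + a²b - ab² + b³ = a³ + b³ (the middle terms cancel in pairs).
So the two sides agree for all real values of a and b for which both sides are defined.

Conclusion: Yes, this is an identity.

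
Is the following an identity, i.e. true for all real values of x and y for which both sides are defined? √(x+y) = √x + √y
No, this is NOT an identity.

Claim: √(x+y) = √x + √y.
Test a specific point where both sides are defined: x = 5, y = 3/2.
LHS = √(x+y) ≈ 2.5495
RHS = √x + √y ≈ 3.4608
Since 2.5495 ≠ 3.4608, the equation fails at this point, so it cannot hold for all real values of x and y for which both sides are defined.
Squaring the right side gives x + 2√(xy) + y, not x + y.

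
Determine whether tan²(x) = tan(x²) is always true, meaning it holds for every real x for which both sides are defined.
No, this is NOT an identity.

Claim: tan²(x) = tan(x²).
Test a specific point where both sides are defined: x = π/6.
LHS = tan²(x) ≈ 0.3333
RHS = tan(x²) ≈ 0.2812
Since 0.3333 ≠ 0.2812, the equation fails at this point, so it cannot hold for every real x for which both sides are defined.
tan²(x) means (tan x)², squaring the output; tan(x²) squares the input. These are different functions.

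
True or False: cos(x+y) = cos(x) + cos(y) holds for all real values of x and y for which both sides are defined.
Claim: cos(x+y) = cos(x) + cos(y).
Test a specific point where both sides are defined: x = π/3, y = -π/4.
LHS = cos(x+y) ≈ 0.9659
RHS = cos(x) + cos(y) ≈ 1.2071
Since 0.9659 ≠ 1.2071, the equation fails at this point, so it cannot hold for all real values of x and y for which both sides are defined.
The correct expansion is cos(x+y) = cos(x)cos(y) - sin(x)sin(y); cosine is not additive.

Conclusion: False.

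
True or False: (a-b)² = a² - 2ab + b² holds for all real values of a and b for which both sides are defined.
Claim: (a-b)² = a² - 2ab + b².
Reasoning: Expand: (a-b)² = (a-b)(a-b) = a·a - a·b - b·a + b·b = a² - 2ab + b².
So the two sides agree for all real values of a and b for which both sides are defined.

Conclusion: True.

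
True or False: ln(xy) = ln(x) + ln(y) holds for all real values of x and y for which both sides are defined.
Claim: ln(xy) = ln(x) + ln(y).
Reasoning: Both sides are simultaneously defined only when x, y > 0. Write x = e^p, y = e^q (p = ln x, q = ln y). Then xy = e^p · e^q = e^(p+q), so ln(xy) = p + q = ln(x) + ln(y).
So the two sides agree for all real values of x and y for which both sides are defined.

Conclusion: True.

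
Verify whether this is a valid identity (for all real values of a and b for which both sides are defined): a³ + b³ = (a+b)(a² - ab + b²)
Yes, this is an identity.

Claim: a³ + b³ = (a+b)(a² - ab + b²).
Reasoning: Expand the right side: (a+b)(a² - ab + b²) = a³ - a²b + ab² + a²b - ab² + b³ = a³ + b³ (the middle terms cancel in pairs).
So the two sides agree for all real values of a and b for which both sides are defined.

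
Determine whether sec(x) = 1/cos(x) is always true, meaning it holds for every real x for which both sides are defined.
Yes, this is an identity.

Claim: sec(x) = 1/cos(x).
Reasoning: sec(x) is by definition the reciprocal of cos(x), wherever cos(x) ≠ 0.
So the two sides agree for every real x for which both sides are defined.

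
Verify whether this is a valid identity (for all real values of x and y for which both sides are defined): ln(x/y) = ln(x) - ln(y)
Yes, this is an identity.

Claim: ln(x/y) = ln(x) - ln(y).
Reasoning: Both sides are simultaneously defined only when x, y > 0. Write x = e^p, y = e^q. Then x/y = e^(p-q), so ln(x/y) = p - q = ln(x) - ln(y).
So the two sides agree for all real values of x and y for which both sides are defined.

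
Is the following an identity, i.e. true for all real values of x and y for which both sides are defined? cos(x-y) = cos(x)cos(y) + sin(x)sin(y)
Claim: cos(x-y) = cos(x)cos(y) + sin(x)sin(y).
Reasoning: Replace y by -y in cos(x+y) = cos(x)cos(y) - sin(x)sin(y) and use cos(-y) = cos(y), sin(-y) = -sin(y): cos(x-y) = cos(x)cos(y) + sin(x)sin(y).
So the two sides agree for all real values of x and y for which both sides are defined.

Conclusion: Yes, this is an identity.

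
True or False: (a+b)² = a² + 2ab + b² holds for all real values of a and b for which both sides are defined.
Claim: (a+b)² = a² + 2ab + b².
Reasoning: Expand: (a+b)² = (a+b)(a+b) = a·a + a·b + b·a + b·b = a² + 2ab + b².
So the two sides agree for all real values of a and b for which both sides are defined.

Conclusion: True.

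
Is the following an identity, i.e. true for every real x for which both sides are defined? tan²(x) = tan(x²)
Claim: tan²(x) = tan(x²).
Test a specific point where both sides are defined: x = 2π/3.
LHS = tan²(x) ≈ 3.0000
RHS = tan(x²) ≈ 2.9590
Since 3.0000 ≠ 2.9590, the equation fails at this point, so it cannot hold for every real x for which both sides are defined.
tan²(x) means (tan x)², squaring the output; tan(x²) squares the input. These are different functions.

Conclusion: No, this is NOT an identity.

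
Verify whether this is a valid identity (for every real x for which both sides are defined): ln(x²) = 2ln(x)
Yes, this is an identity.

Claim: ln(x²) = 2ln(x).
Reasoning: The right side requires x > 0. For x > 0, x² = (e^(ln x))² = e^(2ln x), so ln(x²) = 2ln(x). (For x < 0 the right side is undefined, so those values are outside the claim.)
So the two sides agree for every real x for which both sides are defined.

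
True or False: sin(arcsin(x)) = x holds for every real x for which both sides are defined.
True.

Claim: sin(arcsin(x)) = x.
Reasoning: For -1 ≤ x ≤ 1 (where arcsin is defined), arcsin(x) is by definition an angle whose sine equals x. Taking the sine of that angle returns x. (Note the other order, arcsin(sin x) = x, is NOT an identity.)
So the two sides agree for every real x for which both sides are defined.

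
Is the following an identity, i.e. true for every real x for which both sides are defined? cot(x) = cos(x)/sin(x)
Yes, this is an identity.

Claim: cot(x) = cos(x)/sin(x).
Reasoning: cot(x) is defined as 1/tan(x) = 1/(sin(x)/cos(x)) = cos(x)/sin(x), wherever sin(x) ≠ 0.
So the two sides agree for every real x for which both sides are defined.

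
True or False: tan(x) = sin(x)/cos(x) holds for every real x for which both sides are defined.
Claim: tan(x) = sin(x)/cos(x).
Reasoning: For an angle x whose terminal point on the unit circle is (cos x, sin x), tan(x) is defined as the ratio (second coordinate)/(first coordinate) = sin(x)/cos(x), wherever cos(x) ≠ 0.
So the two sides agree for every real x for which both sides are defined.

Conclusion: True.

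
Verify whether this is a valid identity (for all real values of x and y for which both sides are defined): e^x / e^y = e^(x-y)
Yes, this is an identity.

Claim: e^x / e^y = e^(x-y).
Reasoning: 1/e^y = e^(-y), so e^x / e^y = e^x · e^(-y) = e^(x + (-y)) = e^(x-y) by the product rule for exponents.
So the two sides agree for all real values of x and y for which both sides are defined.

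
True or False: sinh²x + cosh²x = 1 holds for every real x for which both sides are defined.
False.

Claim: sinh²x + cosh²x = 1.
Test a specific point where both sides are defined: x = 3.
LHS = sinh²x + cosh²x ≈ 201.7156
RHS = 1 ≈ 1.0000
Since 201.7156 ≠ 1.0000, the equation fails at this point, so it cannot hold for every real x for which both sides are defined.
The correct hyperbolic identity is cosh²x - sinh²x = 1 (a difference); the sum sinh²x + cosh²x equals cosh(2x).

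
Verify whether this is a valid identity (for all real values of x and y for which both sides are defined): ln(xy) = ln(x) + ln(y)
Yes, this is an identity.

Claim: ln(xy) = ln(x) + ln(y).
Reasoning: Both sides are simultaneously defined only when x, y > 0. Write x = e^p, y = e^q (p = ln x, q = ln y). Then xy = e^p · e^q = e^(p+q), so ln(xy) = p + q = ln(x) + ln(y).
So the two sides agree for all real values of x and y for which both sides are defined.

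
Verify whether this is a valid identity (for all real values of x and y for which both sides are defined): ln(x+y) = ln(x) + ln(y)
No, this is NOT an identity.

Claim: ln(x+y) = ln(x) + ln(y).
Test a specific point where both sides are defined: x = 2, y = 1.
LHS = ln(x+y) ≈ 1.0986
RHS = ln(x) + ln(y) ≈ 0.6931
Since 1.0986 ≠ 0.6931, the equation fails at this point, so it cannot hold for all real values of x and y for which both sides are defined.
ln(x) + ln(y) = ln(xy), not ln(x+y).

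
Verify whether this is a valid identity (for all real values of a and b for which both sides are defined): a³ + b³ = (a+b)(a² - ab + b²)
Claim: a³ + b³ = (a+b)(a² - ab + b²).
Reasoning: Expand the right side: (a+b)(a² - ab + b²) = a³ - a²b + ab² + a²b - ab² + b³ = a³ + b³ (the middle terms cancel in pairs).
So the two sides agree for all real values of a and b for which both sides are defined.

Conclusion: Yes, this is an identity.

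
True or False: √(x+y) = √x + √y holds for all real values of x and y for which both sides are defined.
Claim: √(x+y) = √x + √y.
Test a specific point where both sides are defined: x = 5, y = 1.
LHS = √(x+y) ≈ 2.4495
RHS = √x + √y ≈ 3.2361
Since 2.4495 ≠ 3.2361, the equation fails at this point, so it cannot hold for all real values of x and y for which both sides are defined.
Squaring the right side gives x + 2√(xy) + y, not x + y.

Conclusion: False.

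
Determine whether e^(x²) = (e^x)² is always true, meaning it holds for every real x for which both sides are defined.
No, this is NOT an identity.

Claim: e^(x²) = (e^x)².
Test a specific point where both sides are defined: x = 1.
LHS = e^(x²) ≈ 2.7183
RHS = (e^x)² ≈ 7.3891
Since 2.7183 ≠ 7.3891, the equation fails at this point, so it cannot hold for every real x for which both sides are defined.
(e^x)² = e^(2x), and 2x ≠ x² in general.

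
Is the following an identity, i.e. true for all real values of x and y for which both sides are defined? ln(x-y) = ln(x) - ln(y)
No, this is NOT an identity.

Claim: ln(x-y) = ln(x) - ln(y).
Test a specific point where both sides are defined: x = 5, y = 2.
LHS = ln(x-y) ≈ 1.0986
RHS = ln(x) - ln(y) ≈ 0.9163
Since 1.0986 ≠ 0.9163, the equation fails at this point, so it cannot hold for all real values of x and y for which both sides are defined.
ln(x) - ln(y) = ln(x/y), not ln(x-y).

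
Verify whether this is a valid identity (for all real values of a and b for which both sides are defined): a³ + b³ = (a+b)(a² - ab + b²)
Claim: a³ + b³ = (a+b)(a² - ab + b²).
Reasoning: Expand the right side: (a+b)(a² - ab + b²) = a³ - a²b + ab² + a²b - ab² + b³ = a³ + b³ (the middle terms cancel in pairs).
So the two sides agree for all real values of a and b for which both sides are defined.

Conclusion: Yes, this is an identity.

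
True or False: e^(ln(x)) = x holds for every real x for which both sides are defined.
Claim: e^(ln(x)) = x.
Reasoning: For x > 0, ln(x) is by definition the exponent p such that e^p = x. Raising e to that exponent therefore returns x: e^(ln x) = x.
So the two sides agree for every real x for which both sides are defined.

Conclusion: True.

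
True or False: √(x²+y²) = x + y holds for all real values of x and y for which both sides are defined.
False.

Claim: √(x²+y²) = x + y.
Test a specific point where both sides are defined: x = 3/2, y = 4.
LHS = √(x²+y²) ≈ 4.2720
RHS = x + y ≈ 5.5000
Since 4.2720 ≠ 5.5000, the equation fails at this point, so it cannot hold for all real values of x and y for which both sides are defined.
(x+y)² = x² + 2xy + y², not x² + y², so the square root does not split this way.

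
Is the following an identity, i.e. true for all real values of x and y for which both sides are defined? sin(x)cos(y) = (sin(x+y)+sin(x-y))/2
Yes, this is an identity.

Claim: sin(x)cos(y) = (sin(x+y)+sin(x-y))/2.
Reasoning: sin(x+y) = sin(x)cos(y) + cos(x)sin(y) and sin(x-y) = sin(x)cos(y) - cos(x)sin(y). Adding, sin(x+y) + sin(x-y) = 2sin(x)cos(y); divide by 2.
So the two sides agree for all real values of x and y for which both sides are defined.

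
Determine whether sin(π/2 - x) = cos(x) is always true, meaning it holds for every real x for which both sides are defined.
Yes, this is an identity.

Claim: sin(π/2 - x) = cos(x).
Reasoning: Use sin(u - v) = sin(u)cos(v) - cos(u)sin(v) with u = π/2, v = x: sin(π/2)cos(x) - cos(π/2)sin(x) = 1·cos(x) - 0·sin(x) = cos(x).
So the two sides agree for every real x for which both sides are defined.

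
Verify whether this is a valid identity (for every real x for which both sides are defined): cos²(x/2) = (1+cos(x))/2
Yes, this is an identity.

Claim: cos²(x/2) = (1+cos(x))/2.
Reasoning: Use cos(2θ) = 2cos²θ - 1 with θ = x/2: cos(x) = 2cos²(x/2) - 1. Solving for cos²(x/2) gives (1 + cos(x))/2.
So the two sides agree for every real x for which both sides are defined.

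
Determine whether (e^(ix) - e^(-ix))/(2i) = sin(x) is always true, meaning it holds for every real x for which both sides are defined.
Yes, this is an identity.

Claim: (e^(ix) - e^(-ix))/(2i) = sin(x).
Reasoning: By Euler's formula e^(ix) = cos(x) + i·sin(x) and e^(-ix) = cos(x) - i·sin(x). Subtracting cancels the cosine terms: e^(ix) - e^(-ix) = 2i·sin(x); divide by 2i.
So the two sides agree for every real x for which both sides are defined.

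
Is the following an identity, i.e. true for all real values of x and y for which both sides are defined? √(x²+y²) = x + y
Claim: √(x²+y²) = x + y.
Test a specific point where both sides are defined: x = 2, y = 4.
LHS = √(x²+y²) ≈ 4.4721
RHS = x + y ≈ 6.0000
Since 4.4721 ≠ 6.0000, the equation fails at this point, so it cannot hold for all real values of x and y for which both sides are defined.
(x+y)² = x² + 2xy + y², not x² + y², so the square root does not split this way.

Conclusion: No, this is NOT an identity.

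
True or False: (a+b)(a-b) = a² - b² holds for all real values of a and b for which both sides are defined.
Claim: (a+b)(a-b) = a² - b².
Reasoning: Expand: (a+b)(a-b) = a² - ab + ba - b² = a² - b² (the cross terms cancel).
So the two sides agree for all real values of a and b for which both sides are defined.

Conclusion: True.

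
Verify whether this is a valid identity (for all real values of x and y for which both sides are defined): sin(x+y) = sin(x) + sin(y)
No, this is NOT an identity.

Claim: sin(x+y) = sin(x) + sin(y).
Test a specific point where both sides are defined: x = 2π/3, y = 3π/4.
LHS = sin(x+y) ≈ -0.9659
RHS = sin(x) + sin(y) ≈ 1.5731
Since -0.9659 ≠ 1.5731, the equation fails at this point, so it cannot hold for all real values of x and y for which both sides are defined.
The correct expansion is sin(x+y) = sin(x)cos(y) + cos(x)sin(y); sine is not additive.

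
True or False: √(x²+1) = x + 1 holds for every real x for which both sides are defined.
Claim: √(x²+1) = x + 1.
Test a specific point where both sides are defined: x = 2.
LHS = √(x²+1) ≈ 2.2361
RHS = x + 1 ≈ 3.0000
Since 2.2361 ≠ 3.0000, the equation fails at this point, so it cannot hold for every real x for which both sides are defined.
(x+1)² = x² + 2x + 1 ≠ x² + 1 unless x = 0.

Conclusion: False.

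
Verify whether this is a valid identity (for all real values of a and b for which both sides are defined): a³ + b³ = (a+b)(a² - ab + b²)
Yes, this is an identity.

Claim: a³ + b³ = (a+b)(a² - ab + b²).
Reasoning: Expand the right side: (a+b)(a² - ab + b²) = a³ - a²b + ab² + a²b - ab² + b³ = a³ + b³ (the middle terms cancel in pairs).
So the two sides agree for all real values of a and b for which both sides are defined.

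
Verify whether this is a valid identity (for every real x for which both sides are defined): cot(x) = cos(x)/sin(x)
Claim: cot(x) = cos(x)/sin(x).
Reasoning: cot(x) is defined as 1/tan(x) = 1/(sin(x)/cos(x)) = cos(x)/sin(x), wherever sin(x) ≠ 0.
So the two sides agree for every real x for which both sides are defined.

Conclusion: Yes, this is an identity.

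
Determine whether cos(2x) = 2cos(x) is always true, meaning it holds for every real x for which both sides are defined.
No, this is NOT an identity.

Claim: cos(2x) = 2cos(x).
Test a specific point where both sides are defined: x = π/3.
LHS = cos(2x) ≈ -0.5000
RHS = 2cos(x) ≈ 1.0000
Since -0.5000 ≠ 1.0000, the equation fails at this point, so it cannot hold for every real x for which both sides are defined.
The correct double-angle formula is cos(2x) = cos²x - sin²x.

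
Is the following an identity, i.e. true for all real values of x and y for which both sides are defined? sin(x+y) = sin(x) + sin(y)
No, this is NOT an identity.

Claim: sin(x+y) = sin(x) + sin(y).
Test a specific point where both sides are defined: x = -π/6, y = 3π/4.
LHS = sin(x+y) ≈ 0.9659
RHS = sin(x) + sin(y) ≈ 0.2071
Since 0.9659 ≠ 0.2071, the equation fails at this point, so it cannot hold for all real values of x and y for which both sides are defined.
The correct expansion is sin(x+y) = sin(x)cos(y) + cos(x)sin(y); sine is not additive.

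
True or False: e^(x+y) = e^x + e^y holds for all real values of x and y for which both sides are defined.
Claim: e^(x+y) = e^x + e^y.
Test a specific point where both sides are defined: x = 1, y = 3.
LHS = e^(x+y) ≈ 54.5982
RHS = e^x + e^y ≈ 22.8038
Since 54.5982 ≠ 22.8038, the equation fails at this point, so it cannot hold for all real values of x and y for which both sides are defined.
The correct rule is e^(x+y) = e^x · e^y (a product, not a sum).

Conclusion: False.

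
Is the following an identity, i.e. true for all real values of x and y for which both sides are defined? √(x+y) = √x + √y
Claim: √(x+y) = √x + √y.
Test a specific point where both sides are defined: x = 2, y = 4.
LHS = √(x+y) ≈ 2.4495
RHS = √x + √y ≈ 3.4142
Since 2.4495 ≠ 3.4142, the equation fails at this point, so it cannot hold for all real values of x and y for which both sides are defined.
Squaring the right side gives x + 2√(xy) + y, not x + y.

Conclusion: No, this is NOT an identity.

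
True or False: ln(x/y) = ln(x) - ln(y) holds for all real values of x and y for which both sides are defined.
Claim: ln(x/y) = ln(x) - ln(y).
Reasoning: Both sides are simultaneously defined only when x, y > 0. Write x = e^p, y = e^q. Then x/y = e^(p-q), so ln(x/y) = p - q = ln(x) - ln(y).
So the two sides agree for all real values of x and y for which both sides are defined.

Conclusion: True.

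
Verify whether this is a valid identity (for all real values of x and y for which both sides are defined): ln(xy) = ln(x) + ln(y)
Yes, this is an identity.

Claim: ln(xy) = ln(x) + ln(y).
Reasoning: Both sides are simultaneously defined only when x, y > 0. Write x = e^p, y = e^q (p = ln x, q = ln y). Then xy = e^p · e^q = e^(p+q), so ln(xy) = p + q = ln(x) + ln(y).
So the two sides agree for all real values of x and y for which both sides are defined.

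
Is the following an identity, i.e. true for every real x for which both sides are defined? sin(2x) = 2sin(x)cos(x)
Yes, this is an identity.

Claim: sin(2x) = 2sin(x)cos(x).
Reasoning: Put y = x in the addition formula sin(x+y) = sin(x)cos(y) + cos(x)sin(y): sin(2x) = sin(x)cos(x) + cos(x)sin(x) = 2sin(x)cos(x).
So the two sides agree for every real x for which both sides are defined.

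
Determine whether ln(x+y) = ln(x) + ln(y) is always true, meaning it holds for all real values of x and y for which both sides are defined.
Claim: ln(x+y) = ln(x) + ln(y).
Test a specific point where both sides are defined: x = 5, y = 4.
LHS = ln(x+y) ≈ 2.1972
RHS = ln(x) + ln(y) ≈ 2.9957
Since 2.1972 ≠ 2.9957, the equation fails at this point, so it cannot hold for all real values of x and y for which both sides are defined.
ln(x) + ln(y) = ln(xy), not ln(x+y).

Conclusion: No, this is NOT an identity.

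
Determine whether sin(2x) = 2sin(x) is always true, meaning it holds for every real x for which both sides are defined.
Claim: sin(2x) = 2sin(x).
Test a specific point where both sides are defined: x = 3π/4.
LHS = sin(2x) ≈ -1.0000
RHS = 2sin(x) ≈ 1.4142
Since -1.0000 ≠ 1.4142, the equation fails at this point, so it cannot hold for every real x for which both sides are defined.
The correct double-angle formula is sin(2x) = 2sin(x)cos(x).

Conclusion: No, this is NOT an identity.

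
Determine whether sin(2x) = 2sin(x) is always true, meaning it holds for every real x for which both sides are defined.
No, this is NOT an identity.

Claim: sin(2x) = 2sin(x).
Test a specific point where both sides are defined: x = π/6.
LHS = sin(2x) ≈ 0.8660
RHS = 2sin(x) ≈ 1.0000
Since 0.8660 ≠ 1.0000, the equation fails at this point, so it cannot hold for every real x for which both sides are defined.
The correct double-angle formula is sin(2x) = 2sin(x)cos(x).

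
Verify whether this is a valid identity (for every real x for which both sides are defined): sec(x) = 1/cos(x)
Yes, this is an identity.

Claim: sec(x) = 1/cos(x).
Reasoning: sec(x) is by definition the reciprocal of cos(x), wherever cos(x) ≠ 0.
So the two sides agree for every real x for which both sides are defined.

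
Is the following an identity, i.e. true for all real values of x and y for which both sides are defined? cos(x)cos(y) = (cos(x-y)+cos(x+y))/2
Yes, this is an identity.

Claim: cos(x)cos(y) = (cos(x-y)+cos(x+y))/2.
Reasoning: cos(x-y) = cos(x)cos(y) + sin(x)sin(y) and cos(x+y) = cos(x)cos(y) - sin(x)sin(y). Adding, cos(x-y) + cos(x+y) = 2cos(x)cos(y); divide by 2.
So the two sides agree for all real values of x and y for which both sides are defined.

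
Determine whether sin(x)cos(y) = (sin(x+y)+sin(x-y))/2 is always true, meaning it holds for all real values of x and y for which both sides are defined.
Claim: sin(x)cos(y) = (sin(x+y)+sin(x-y))/2.
Reasoning: sin(x+y) = sin(x)cos(y) + cos(x)sin(y) and sin(x-y) = sin(x)cos(y) - cos(x)sin(y). Adding, sin(x+y) + sin(x-y) = 2sin(x)cos(y); divide by 2.
So the two sides agree for all real values of x and y for which both sides are defined.

Conclusion: Yes, this is an identity.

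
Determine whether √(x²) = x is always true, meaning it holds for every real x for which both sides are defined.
No, this is NOT an identity.

Claim: √(x²) = x.
Test a specific point where both sides are defined: x = -1.
LHS = √(x²) ≈ 1.0000
RHS = x ≈ -1.0000
Since 1.0000 ≠ -1.0000, the equation fails at this point, so it cannot hold for every real x for which both sides are defined.
√(x²) = |x|, which differs from x whenever x < 0 (both sides are defined for every real x).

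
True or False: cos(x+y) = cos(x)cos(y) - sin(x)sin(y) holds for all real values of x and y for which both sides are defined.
Claim: cos(x+y) = cos(x)cos(y) - sin(x)sin(y).
Reasoning: By Euler's formula e^(i(x+y)) = e^(ix)·e^(iy) = (cos x + i·sin x)(cos y + i·sin y). The real part of the left side is cos(x+y); the real part of the product is cos(x)cos(y) - sin(x)sin(y) (since i·i = -1).
So the two sides agree for all real values of x and y for which both sides are defined.

Conclusion: True.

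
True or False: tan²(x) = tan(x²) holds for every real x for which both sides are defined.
Claim: tan²(x) = tan(x²).
Test a specific point where both sides are defined: x = -π/3.
LHS = tan²(x) ≈ 3.0000
RHS = tan(x²) ≈ 1.9485
Since 3.0000 ≠ 1.9485, the equation fails at this point, so it cannot hold for every real x for which both sides are defined.
tan²(x) means (tan x)², squaring the output; tan(x²) squares the input. These are different functions.

Conclusion: False.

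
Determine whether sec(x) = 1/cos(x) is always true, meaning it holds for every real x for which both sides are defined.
Claim: sec(x) = 1/cos(x).
Reasoning: sec(x) is by definition the reciprocal of cos(x), wherever cos(x) ≠ 0.
So the two sides agree for every real x for which both sides are defined.

Conclusion: Yes, this is an identity.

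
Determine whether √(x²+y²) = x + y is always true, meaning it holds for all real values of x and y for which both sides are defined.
No, this is NOT an identity.

Claim: √(x²+y²) = x + y.
Test a specific point where both sides are defined: x = -2, y = 1/2.
LHS = √(x²+y²) ≈ 2.0616
RHS = x + y ≈ -1.5000
Since 2.0616 ≠ -1.5000, the equation fails at this point, so it cannot hold for all real values of x and y for which both sides are defined.
(x+y)² = x² + 2xy + y², not x² + y², so the square root does not split this way.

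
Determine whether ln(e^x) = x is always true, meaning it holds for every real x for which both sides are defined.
Yes, this is an identity.

Claim: ln(e^x) = x.
Reasoning: ln is the inverse of the exponential: ln(e^x) asks for the exponent p with e^p = e^x, and since e^p is one-to-one that exponent is p = x.
So the two sides agree for every real x for which both sides are defined.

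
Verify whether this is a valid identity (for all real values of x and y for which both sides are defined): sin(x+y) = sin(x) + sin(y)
No, this is NOT an identity.

Claim: sin(x+y) = sin(x) + sin(y).
Test a specific point where both sides are defined: x = -π/3, y = π.
LHS = sin(x+y) ≈ 0.8660
RHS = sin(x) + sin(y) ≈ -0.8660
Since 0.8660 ≠ -0.8660, the equation fails at this point, so it cannot hold for all real values of x and y for which both sides are defined.
The correct expansion is sin(x+y) = sin(x)cos(y) + cos(x)sin(y); sine is not additive.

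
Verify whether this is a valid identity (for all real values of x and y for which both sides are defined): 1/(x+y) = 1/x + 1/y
Claim: 1/(x+y) = 1/x + 1/y.
Test a specific point where both sides are defined: x = 3, y = -1.
LHS = 1/(x+y) ≈ 0.5000
RHS = 1/x + 1/y ≈ -0.6667
Since 0.5000 ≠ -0.6667, the equation fails at this point, so it cannot hold for all real values of x and y for which both sides are defined.
1/x + 1/y = (x+y)/(xy), which is not 1/(x+y).

Conclusion: No, this is NOT an identity.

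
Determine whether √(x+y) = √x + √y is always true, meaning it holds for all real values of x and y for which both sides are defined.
Claim: √(x+y) = √x + √y.
Test a specific point where both sides are defined: x = 3/2, y = 1.
LHS = √(x+y) ≈ 1.5811
RHS = √x + √y ≈ 2.2247
Since 1.5811 ≠ 2.2247, the equation fails at this point, so it cannot hold for all real values of x and y for which both sides are defined.
Squaring the right side gives x + 2√(xy) + y, not x + y.

Conclusion: No, this is NOT an identity.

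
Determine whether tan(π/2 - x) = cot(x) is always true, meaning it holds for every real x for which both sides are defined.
Claim: tan(π/2 - x) = cot(x).
Reasoning: tan(π/2 - x) = sin(π/2 - x)/cos(π/2 - x) = cos(x)/sin(x) = cot(x), using the cofunction identities sin(π/2 - x) = cos(x) and cos(π/2 - x) = sin(x).
So the two sides agree for every real x for which both sides are defined.

Conclusion: Yes, this is an identity.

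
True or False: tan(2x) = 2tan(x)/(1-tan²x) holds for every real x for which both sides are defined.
True.

Claim: tan(2x) = 2tan(x)/(1-tan²x).
Reasoning: tan(2x) = sin(2x)/cos(2x) = 2sin(x)cos(x) / (cos²x - sin²x). Divide numerator and denominator by cos²x: 2tan(x) / (1 - tan²x).
So the two sides agree for every real x for which both sides are defined.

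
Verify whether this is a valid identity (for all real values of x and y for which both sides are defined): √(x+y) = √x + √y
No, this is NOT an identity.

Claim: √(x+y) = √x + √y.
Test a specific point where both sides are defined: x = 3/2, y = 5.
LHS = √(x+y) ≈ 2.5495
RHS = √x + √y ≈ 3.4608
Since 2.5495 ≠ 3.4608, the equation fails at this point, so it cannot hold for all real values of x and y for which both sides are defined.
Squaring the right side gives x + 2√(xy) + y, not x + y.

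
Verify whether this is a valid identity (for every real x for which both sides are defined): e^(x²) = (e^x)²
Claim: e^(x²) = (e^x)².
Test a specific point where both sides are defined: x = -2.
LHS = e^(x²) ≈ 54.5982
RHS = (e^x)² ≈ 0.0183
Since 54.5982 ≠ 0.0183, the equation fails at this point, so it cannot hold for every real x for which both sides are defined.
(e^x)² = e^(2x), and 2x ≠ x² in general.

Conclusion: No, this is NOT an identity.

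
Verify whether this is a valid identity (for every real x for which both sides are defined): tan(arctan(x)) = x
Claim: tan(arctan(x)) = x.
Reasoning: For every real x, arctan(x) is by definition the angle in (-π/2, π/2) whose tangent equals x. Taking the tangent of that angle returns x.
So the two sides agree for every real x for which both sides are defined.

Conclusion: Yes, this is an identity.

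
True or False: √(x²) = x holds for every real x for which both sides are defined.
False.

Claim: √(x²) = x.
Test a specific point where both sides are defined: x = -1.
LHS = √(x²) ≈ 1.0000
RHS = x ≈ -1.0000
Since 1.0000 ≠ -1.0000, the equation fails at this point, so it cannot hold for every real x for which both sides are defined.
√(x²) = |x|, which differs from x whenever x < 0 (both sides are defined for every real x).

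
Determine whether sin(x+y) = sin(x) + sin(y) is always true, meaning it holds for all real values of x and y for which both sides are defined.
No, this is NOT an identity.

Claim: sin(x+y) = sin(x) + sin(y).
Test a specific point where both sides are defined: x = π/4, y = 2π/3.
LHS = sin(x+y) ≈ 0.2588
RHS = sin(x) + sin(y) ≈ 1.5731
Since 0.2588 ≠ 1.5731, the equation fails at this point, so it cannot hold for all real values of x and y for which both sides are defined.
The correct expansion is sin(x+y) = sin(x)cos(y) + cos(x)sin(y); sine is not additive.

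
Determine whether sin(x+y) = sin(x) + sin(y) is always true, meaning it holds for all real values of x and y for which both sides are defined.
No, this is NOT an identity.

Claim: sin(x+y) = sin(x) + sin(y).
Test a specific point where both sides are defined: x = -π/4, y = -π/2.
LHS = sin(x+y) ≈ -0.7071
RHS = sin(x) + sin(y) ≈ -1.7071
Since -0.7071 ≠ -1.7071, the equation fails at this point, so it cannot hold for all real values of x and y for which both sides are defined.
The correct expansion is sin(x+y) = sin(x)cos(y) + cos(x)sin(y); sine is not additive.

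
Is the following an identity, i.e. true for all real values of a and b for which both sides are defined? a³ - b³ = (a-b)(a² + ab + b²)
Yes, this is an identity.

Claim: a³ - b³ = (a-b)(a² + ab + b²).
Reasoning: Expand the right side: (a-b)(a² + ab + b²) = a³ + a²b + ab² - a²b - ab² - b³ = a³ - b³ (the middle terms cancel in pairs).
So the two sides agree for all real values of a and b for which both sides are defined.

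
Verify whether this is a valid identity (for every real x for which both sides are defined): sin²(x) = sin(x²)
No, this is NOT an identity.

Claim: sin²(x) = sin(x²).
Test a specific point where both sides are defined: x = π/2.
LHS = sin²(x) ≈ 1.0000
RHS = sin(x²) ≈ 0.6243
Since 1.0000 ≠ 0.6243, the equation fails at this point, so it cannot hold for every real x for which both sides are defined.
sin²(x) means (sin x)², squaring the output; sin(x²) squares the input. These are different functions.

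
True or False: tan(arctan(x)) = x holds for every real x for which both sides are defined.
Claim: tan(arctan(x)) = x.
Reasoning: For every real x, arctan(x) is by definition the angle in (-π/2, π/2) whose tangent equals x. Taking the tangent of that angle returns x.
So the two sides agree for every real x for which both sides are defined.

Conclusion: True.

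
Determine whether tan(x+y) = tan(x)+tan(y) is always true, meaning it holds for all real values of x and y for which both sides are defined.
No, this is NOT an identity.

Claim: tan(x+y) = tan(x)+tan(y).
Test a specific point where both sides are defined: x = 2π/3, y = 3π/4.
LHS = tan(x+y) ≈ 3.7321
RHS = tan(x)+tan(y) ≈ -2.7321
Since 3.7321 ≠ -2.7321, the equation fails at this point, so it cannot hold for all real values of x and y for which both sides are defined.
The correct formula is tan(x+y) = (tan(x) + tan(y))/(1 - tan(x)tan(y)).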